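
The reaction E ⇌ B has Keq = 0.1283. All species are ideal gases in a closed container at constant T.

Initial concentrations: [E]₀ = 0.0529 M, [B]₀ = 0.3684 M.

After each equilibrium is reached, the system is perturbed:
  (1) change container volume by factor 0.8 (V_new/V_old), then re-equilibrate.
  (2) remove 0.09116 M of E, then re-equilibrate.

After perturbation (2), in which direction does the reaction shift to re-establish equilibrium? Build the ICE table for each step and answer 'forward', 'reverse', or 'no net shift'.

Q₀ = 6.964 vs Keq = 0.1283 ⇒ Q>K, reverse
Step 1:
                   E          B
  I           0.0529     0.3684
  C           0.3205    -0.3205
  E           0.3734    0.04791
  solve Keq expr → x = -0.3205; check Q = 0.1283
Then change container volume by factor 0.8 (V_new/V_old).
Step 2:
                   E          B
  I           0.4667    0.05988
  C                0          0
  E           0.4667    0.05988
  solve Keq expr → x = 0; check Q = 0.1283
Then remove 0.09116 M of E.
Step 3:
                   E          B
  I           0.3756    0.05988
  C          0.01037   -0.01037
  E           0.3859    0.04952
  solve Keq expr → x = -0.01037; check Q = 0.1283

Direction: reverse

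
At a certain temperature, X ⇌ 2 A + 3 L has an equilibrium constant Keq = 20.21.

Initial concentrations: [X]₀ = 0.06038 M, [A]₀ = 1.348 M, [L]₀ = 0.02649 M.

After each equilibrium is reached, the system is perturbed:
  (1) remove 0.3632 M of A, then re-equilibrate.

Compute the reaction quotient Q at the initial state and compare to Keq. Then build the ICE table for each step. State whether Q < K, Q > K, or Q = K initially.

Q₀ = 5.5941e-04; Q < K (proceeds forward)

Q₀ = 5.5941e-04 vs Keq = 20.21 ⇒ Q<K, forward
Step 1:
                    X           A           L
  init        0.06038       1.348     0.02649
  Δ          -0.05946      0.1189      0.1784
  eq       9.1573e-04       1.467      0.2049
  solve Keq expr → x = 0.05946; check Q = 20.21
Then remove 0.3632 M of A.
Step 2:
                    X           A           L
  init     9.1573e-04       1.104      0.2049
  Δ       -3.8770e-04  7.7540e-04    0.001163
  eq       5.2803e-04       1.105       0.206
  solve Keq expr → x = 3.8770e-04; check Q = 20.21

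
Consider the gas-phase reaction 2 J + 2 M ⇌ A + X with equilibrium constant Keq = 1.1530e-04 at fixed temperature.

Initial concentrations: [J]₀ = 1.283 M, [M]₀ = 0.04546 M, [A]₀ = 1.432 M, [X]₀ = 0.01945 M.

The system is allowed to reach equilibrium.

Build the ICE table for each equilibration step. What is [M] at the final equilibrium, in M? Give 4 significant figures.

[M]_eq = 0.08436 M

Q₀ = 8.187 vs Keq = 1.1530e-04 ⇒ Q>K, reverse
Step 1:
                  J         M         A         X
  init        1.283   0.04546     1.432   0.01945
  Δ          0.0389    0.0389  -0.01945  -0.01945
  eq          1.322   0.08436     1.413 1.0150e-06
  solve Keq expr → x = -0.01945; check Q = 1.1530e-04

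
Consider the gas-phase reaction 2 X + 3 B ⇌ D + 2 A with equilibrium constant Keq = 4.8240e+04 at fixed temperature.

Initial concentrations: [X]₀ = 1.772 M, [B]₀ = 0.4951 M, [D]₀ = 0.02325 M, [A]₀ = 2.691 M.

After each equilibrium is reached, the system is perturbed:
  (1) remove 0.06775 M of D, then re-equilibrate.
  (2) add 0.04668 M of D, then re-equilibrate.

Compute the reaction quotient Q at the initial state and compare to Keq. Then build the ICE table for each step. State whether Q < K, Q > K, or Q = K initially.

Q₀ = 0.4418; Q < K (proceeds forward)

Q₀ = 0.4418 vs Keq = 4.8240e+04 ⇒ Q<K, forward
Step 1:
                   X          B          D          A
  init         1.772     0.4951    0.02325      2.691
  Δ          -0.3133      -0.47     0.1567     0.3133
  eq           1.459     0.0251     0.1799      3.004
  solve Keq expr → x = 0.1567; check Q = 4.8240e+04
Then remove 0.06775 M of D.
Step 2:
                   X          B          D          A
  init         1.459     0.0251     0.1122      3.004
  Δ        -0.002366  -0.003549   0.001183   0.002366
  eq           1.456    0.02156     0.1133      3.007
  solve Keq expr → x = 0.001183; check Q = 4.8240e+04
Then add 0.04668 M of D.
Step 3:
                   X          B          D          A
  init         1.456    0.02156       0.16      3.007
  Δ         0.001703   0.002555 -8.5175e-04  -0.001703
  eq           1.458    0.02411     0.1592      3.005
  solve Keq expr → x = -8.5175e-04; check Q = 4.8240e+04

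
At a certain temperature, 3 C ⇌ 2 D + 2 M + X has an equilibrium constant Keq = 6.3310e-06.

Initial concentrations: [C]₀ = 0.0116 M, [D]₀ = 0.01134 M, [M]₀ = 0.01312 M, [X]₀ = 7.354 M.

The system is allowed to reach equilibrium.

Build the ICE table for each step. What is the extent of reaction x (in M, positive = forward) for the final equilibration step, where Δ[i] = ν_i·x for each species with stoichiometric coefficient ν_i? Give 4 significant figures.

Q₀ = 0.1043 vs Keq = 6.3310e-06 ⇒ Q>K, reverse
Step 1:
                   C          D          M          X
  Initial     0.0116    0.01134    0.01312      7.354
  Change     0.01505   -0.01003   -0.01003  -0.005016
  Equil      0.02665   0.001308   0.003088      7.349
  solve Keq expr → x = -0.005016; check Q = 6.3310e-06

x = -0.005016 M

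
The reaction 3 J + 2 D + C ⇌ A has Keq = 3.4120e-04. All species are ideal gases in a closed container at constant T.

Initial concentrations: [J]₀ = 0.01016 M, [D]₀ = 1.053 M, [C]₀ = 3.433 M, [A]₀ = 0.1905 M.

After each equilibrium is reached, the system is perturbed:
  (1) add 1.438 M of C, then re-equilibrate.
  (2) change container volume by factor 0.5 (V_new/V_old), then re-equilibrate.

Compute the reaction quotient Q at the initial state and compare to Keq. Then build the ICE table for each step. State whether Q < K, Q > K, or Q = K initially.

Q₀ = 4.7718e+04 vs Keq = 3.4120e-04 ⇒ Q>K, reverse
Step 1:
                    J           D           C           A
  Initial     0.01016       1.053       3.433      0.1905
  Change         0.57        0.38        0.19       -0.19
  Equil        0.5802       1.433       3.623  4.9573e-04
  solve Keq expr → x = -0.19; check Q = 3.4120e-04
Then add 1.438 M of C.
Step 2:
                    J           D           C           A
  Initial      0.5802       1.433       5.061  4.9573e-04
  Change  -5.8282e-04 -3.8855e-04 -1.9427e-04  1.9427e-04
  Equil        0.5796       1.433       5.061  6.9001e-04
  solve Keq expr → x = 1.9427e-04; check Q = 3.4120e-04
Then change container volume by factor 0.5 (V_new/V_old).
Step 3:
                    J           D           C           A
  Initial       1.159       2.865       10.12     0.00138
  Change     -0.09393    -0.06262    -0.03131     0.03131
  Equil         1.065       2.803       10.09     0.03269
  solve Keq expr → x = 0.03131; check Q = 3.4120e-04

Q₀ = 4.7718e+04; Q > K (proceeds reverse)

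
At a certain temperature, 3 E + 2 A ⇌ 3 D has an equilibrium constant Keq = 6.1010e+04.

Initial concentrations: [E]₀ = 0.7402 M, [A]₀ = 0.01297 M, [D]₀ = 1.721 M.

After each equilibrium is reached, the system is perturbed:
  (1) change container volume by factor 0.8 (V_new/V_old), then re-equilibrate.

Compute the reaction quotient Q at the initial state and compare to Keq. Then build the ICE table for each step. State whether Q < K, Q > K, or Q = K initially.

Q₀ = 7.4716e+04; Q > K (proceeds reverse)

Q₀ = 7.4716e+04 vs Keq = 6.1010e+04 ⇒ Q>K, reverse
Step 1:
                    E           A           D
  I            0.7402     0.01297       1.721
  C          0.001953    0.001302   -0.001953
  E            0.7422     0.01427       1.719
  solve Keq expr → x = -6.5109e-04; check Q = 6.1010e+04
Then change container volume by factor 0.8 (V_new/V_old).
Step 2:
                    E           A           D
  I            0.9277     0.01784       2.149
  C         -0.005098   -0.003398    0.005098
  E            0.9226     0.01444       2.154
  solve Keq expr → x = 0.001699; check Q = 6.1010e+04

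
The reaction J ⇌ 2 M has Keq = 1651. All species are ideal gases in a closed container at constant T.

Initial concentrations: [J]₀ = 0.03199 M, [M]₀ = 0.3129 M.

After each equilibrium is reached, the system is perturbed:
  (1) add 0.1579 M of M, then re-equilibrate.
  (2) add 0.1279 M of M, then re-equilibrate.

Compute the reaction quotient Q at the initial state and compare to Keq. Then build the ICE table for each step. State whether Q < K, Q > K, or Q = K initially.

Q₀ = 3.061 vs Keq = 1651 ⇒ Q<K, forward
Step 1:
                  J         M
  init      0.03199    0.3129
  Δ         -0.0319   0.06381
  eq      8.5953e-05    0.3767
  solve Keq expr → x = 0.0319; check Q = 1651
Then add 0.1579 M of M.
Step 2:
                  J         M
  init    8.5953e-05    0.5346
  Δ       8.7045e-05 -1.7409e-04
  eq      1.7300e-04    0.5344
  solve Keq expr → x = -8.7045e-05; check Q = 1651
Then add 0.1279 M of M.
Step 3:
                  J         M
  init    1.7300e-04    0.6623
  Δ       9.2563e-05 -1.8513e-04
  eq      2.6556e-04    0.6621
  solve Keq expr → x = -9.2563e-05; check Q = 1651

Q₀ = 3.061; Q < K (proceeds forward)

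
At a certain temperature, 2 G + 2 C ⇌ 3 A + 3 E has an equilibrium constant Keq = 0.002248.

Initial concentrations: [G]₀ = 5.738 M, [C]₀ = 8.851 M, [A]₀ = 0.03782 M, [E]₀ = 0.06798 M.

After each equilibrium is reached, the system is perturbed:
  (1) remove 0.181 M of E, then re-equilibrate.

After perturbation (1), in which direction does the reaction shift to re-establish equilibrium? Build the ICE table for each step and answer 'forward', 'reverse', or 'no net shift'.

Q₀ = 6.5887e-12 vs Keq = 0.002248 ⇒ Q<K, forward
Step 1:
                    G           C           A           E
  init          5.738       8.851     0.03782     0.06798
  Δ           -0.7893     -0.7893       1.184       1.184
  eq            4.949       8.062       1.222       1.252
  solve Keq expr → x = 0.3946; check Q = 0.002248
Then remove 0.181 M of E.
Step 2:
                    G           C           A           E
  init          4.949       8.062       1.222       1.071
  Δ          -0.05672    -0.05672     0.08508     0.08508
  eq            4.892       8.005       1.307       1.156
  solve Keq expr → x = 0.02836; check Q = 0.002248

Direction: forward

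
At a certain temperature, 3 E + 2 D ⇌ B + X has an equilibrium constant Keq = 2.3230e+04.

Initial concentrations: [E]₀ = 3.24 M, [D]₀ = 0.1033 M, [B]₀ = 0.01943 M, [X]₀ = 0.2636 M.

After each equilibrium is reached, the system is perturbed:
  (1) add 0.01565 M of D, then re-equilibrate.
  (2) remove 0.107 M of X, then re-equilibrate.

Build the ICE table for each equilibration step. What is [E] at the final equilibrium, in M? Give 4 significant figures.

Q₀ = 0.01411 vs Keq = 2.3230e+04 ⇒ Q<K, forward
Step 1:
                  E         D         B         X
  I            3.24    0.1033   0.01943    0.2636
  C         -0.1547   -0.1031   0.05156   0.05156
  E           3.085 1.8109e-04   0.07099    0.3152
  solve Keq expr → x = 0.05156; check Q = 2.3230e+04
Then add 0.01565 M of D.
Step 2:
                  E         D         B         X
  I           3.085   0.01583   0.07099    0.3152
  C        -0.02345  -0.01564  0.007818  0.007818
  E           3.062 1.9537e-04   0.07881     0.323
  solve Keq expr → x = 0.007818; check Q = 2.3230e+04
Then remove 0.107 M of X.
Step 3:
                  E         D         B         X
  I           3.062 1.9537e-04   0.07881     0.216
  C       -5.3368e-05 -3.5579e-05 1.7789e-05 1.7789e-05
  E           3.062 1.5979e-04   0.07883     0.216
  solve Keq expr → x = 1.7789e-05; check Q = 2.3230e+04

[E]_eq = 3.062 M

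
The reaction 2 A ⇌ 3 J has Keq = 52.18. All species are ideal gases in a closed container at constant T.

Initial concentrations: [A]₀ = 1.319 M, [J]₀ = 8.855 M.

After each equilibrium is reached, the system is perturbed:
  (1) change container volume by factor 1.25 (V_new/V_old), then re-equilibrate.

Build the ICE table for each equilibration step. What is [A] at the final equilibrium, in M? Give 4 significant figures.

[A]_eq = 1.924 M

Q₀ = 399.1 vs Keq = 52.18 ⇒ Q>K, reverse
Step 1:
                   A          J
  I            1.319      8.855
  C            1.241     -1.862
  E             2.56      6.993
  solve Keq expr → x = -0.6206; check Q = 52.18
Then change container volume by factor 1.25 (V_new/V_old).
Step 2:
                   A          J
  I            2.048      5.595
  C          -0.1241     0.1861
  E            1.924      5.781
  solve Keq expr → x = 0.06203; check Q = 52.18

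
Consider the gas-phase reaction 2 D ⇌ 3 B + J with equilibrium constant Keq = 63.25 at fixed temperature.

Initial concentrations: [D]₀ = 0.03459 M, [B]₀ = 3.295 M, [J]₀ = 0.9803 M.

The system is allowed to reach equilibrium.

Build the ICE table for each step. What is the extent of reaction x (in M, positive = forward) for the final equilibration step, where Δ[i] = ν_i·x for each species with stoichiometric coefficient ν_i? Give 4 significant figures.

Q₀ = 2.9311e+04 vs Keq = 63.25 ⇒ Q>K, reverse
Step 1:
                   D          B          J
  init       0.03459      3.295     0.9803
  Δ           0.4364    -0.6546    -0.2182
  eq           0.471       2.64     0.7621
  solve Keq expr → x = -0.2182; check Q = 63.25

x = -0.2182 M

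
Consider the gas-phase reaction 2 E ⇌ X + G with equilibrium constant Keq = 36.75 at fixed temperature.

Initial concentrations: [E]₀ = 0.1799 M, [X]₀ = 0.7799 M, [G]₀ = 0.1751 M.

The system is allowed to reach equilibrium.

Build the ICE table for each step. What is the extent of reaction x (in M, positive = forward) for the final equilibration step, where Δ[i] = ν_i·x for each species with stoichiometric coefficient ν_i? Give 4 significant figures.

Q₀ = 4.22 vs Keq = 36.75 ⇒ Q<K, forward
Step 1:
                   E          X          G
  init        0.1799     0.7799     0.1751
  Δ          -0.1078    0.05391    0.05391
  eq         0.07208     0.8338      0.229
  solve Keq expr → x = 0.05391; check Q = 36.75

x = 0.05391 M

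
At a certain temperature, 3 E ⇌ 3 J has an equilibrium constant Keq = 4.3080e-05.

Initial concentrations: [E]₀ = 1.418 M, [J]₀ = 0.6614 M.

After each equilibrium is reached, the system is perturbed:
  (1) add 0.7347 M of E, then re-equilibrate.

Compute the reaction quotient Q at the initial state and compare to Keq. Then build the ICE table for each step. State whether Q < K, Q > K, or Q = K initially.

Q₀ = 0.1015 vs Keq = 4.3080e-05 ⇒ Q>K, reverse
Step 1:
                   E          J
  Initial      1.418     0.6614
  Change       0.591     -0.591
  Equil        2.009    0.07043
  solve Keq expr → x = -0.197; check Q = 4.3080e-05
Then add 0.7347 M of E.
Step 2:
                   E          J
  Initial      2.744    0.07043
  Change    -0.02488    0.02488
  Equil        2.719    0.09531
  solve Keq expr → x = 0.008294; check Q = 4.3080e-05

Q₀ = 0.1015; Q > K (proceeds reverse)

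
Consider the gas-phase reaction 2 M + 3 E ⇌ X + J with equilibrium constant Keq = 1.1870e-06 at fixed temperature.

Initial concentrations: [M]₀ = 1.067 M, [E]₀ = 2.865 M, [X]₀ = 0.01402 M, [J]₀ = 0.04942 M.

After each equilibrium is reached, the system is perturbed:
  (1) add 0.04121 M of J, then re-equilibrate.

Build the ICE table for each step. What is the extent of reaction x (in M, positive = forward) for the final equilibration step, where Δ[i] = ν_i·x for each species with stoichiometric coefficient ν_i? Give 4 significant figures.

Q₀ = 2.5879e-05 vs Keq = 1.1870e-06 ⇒ Q>K, reverse
Step 1:
                  M         E         X         J
  I           1.067     2.865   0.01402   0.04942
  C         0.02613   0.03919  -0.01306  -0.01306
  E           1.093     2.904 9.5565e-04   0.03636
  solve Keq expr → x = -0.01306; check Q = 1.1870e-06
Then add 0.04121 M of J.
Step 2:
                  M         E         X         J
  I           1.093     2.904 9.5565e-04   0.07757
  C        0.001007   0.00151 -5.0327e-04 -5.0327e-04
  E           1.094     2.906 4.5238e-04   0.07706
  solve Keq expr → x = -5.0327e-04; check Q = 1.1870e-06

x = -5.0327e-04 M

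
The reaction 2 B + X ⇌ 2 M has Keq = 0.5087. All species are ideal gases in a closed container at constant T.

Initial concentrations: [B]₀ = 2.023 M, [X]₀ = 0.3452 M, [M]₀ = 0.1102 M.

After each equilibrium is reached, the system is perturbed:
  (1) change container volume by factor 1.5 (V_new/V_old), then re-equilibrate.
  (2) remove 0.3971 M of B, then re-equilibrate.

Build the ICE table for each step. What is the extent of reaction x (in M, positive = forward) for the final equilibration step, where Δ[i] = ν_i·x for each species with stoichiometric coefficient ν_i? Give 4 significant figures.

Q₀ = 0.008596 vs Keq = 0.5087 ⇒ Q<K, forward
Step 1:
                  B         X         M
  Initial     2.023    0.3452    0.1102
  Change    -0.3659   -0.1829    0.3659
  Equil       1.657    0.1623    0.4761
  solve Keq expr → x = 0.1829; check Q = 0.5087
Then change container volume by factor 1.5 (V_new/V_old).
Step 2:
                  B         X         M
  Initial     1.105    0.1082    0.3174
  Change    0.03183   0.01592  -0.03183
  Equil       1.137    0.1241    0.2856
  solve Keq expr → x = -0.01592; check Q = 0.5087
Then remove 0.3971 M of B.
Step 3:
                  B         X         M
  Initial    0.7395    0.1241    0.2856
  Change    0.06105   0.03053  -0.06105
  Equil      0.8005    0.1546    0.2245
  solve Keq expr → x = -0.03053; check Q = 0.5087

x = -0.03053 M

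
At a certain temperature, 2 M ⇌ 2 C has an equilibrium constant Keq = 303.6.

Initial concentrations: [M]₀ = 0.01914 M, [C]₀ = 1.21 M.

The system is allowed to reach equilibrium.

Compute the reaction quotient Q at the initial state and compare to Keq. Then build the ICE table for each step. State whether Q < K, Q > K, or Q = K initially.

Q₀ = 3997; Q > K (proceeds reverse)

Q₀ = 3997 vs Keq = 303.6 ⇒ Q>K, reverse
Step 1:
                    M           C
  init        0.01914        1.21
  Δ           0.04757    -0.04757
  eq          0.06671       1.162
  solve Keq expr → x = -0.02379; check Q = 303.6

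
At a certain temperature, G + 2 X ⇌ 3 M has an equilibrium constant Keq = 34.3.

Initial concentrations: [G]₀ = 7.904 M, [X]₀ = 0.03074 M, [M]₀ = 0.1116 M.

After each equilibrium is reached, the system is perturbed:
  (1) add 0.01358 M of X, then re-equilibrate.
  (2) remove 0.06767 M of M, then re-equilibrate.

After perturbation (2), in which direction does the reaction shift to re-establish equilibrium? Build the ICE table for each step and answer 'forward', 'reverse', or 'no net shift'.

Q₀ = 0.1861 vs Keq = 34.3 ⇒ Q<K, forward
Step 1:
                    G           X           M
  init          7.904     0.03074      0.1116
  Δ          -0.01356    -0.02713     0.04069
  eq             7.89    0.003613      0.1523
  solve Keq expr → x = 0.01356; check Q = 34.3
Then add 0.01358 M of X.
Step 2:
                    G           X           M
  init           7.89     0.01719      0.1523
  Δ         -0.006435    -0.01287      0.0193
  eq            7.884    0.004323      0.1716
  solve Keq expr → x = 0.006435; check Q = 34.3
Then remove 0.06767 M of M.
Step 3:
                    G           X           M
  init          7.884    0.004323      0.1039
  Δ         -0.001094   -0.002188    0.003282
  eq            7.883    0.002135      0.1072
  solve Keq expr → x = 0.001094; check Q = 34.3

Direction: forward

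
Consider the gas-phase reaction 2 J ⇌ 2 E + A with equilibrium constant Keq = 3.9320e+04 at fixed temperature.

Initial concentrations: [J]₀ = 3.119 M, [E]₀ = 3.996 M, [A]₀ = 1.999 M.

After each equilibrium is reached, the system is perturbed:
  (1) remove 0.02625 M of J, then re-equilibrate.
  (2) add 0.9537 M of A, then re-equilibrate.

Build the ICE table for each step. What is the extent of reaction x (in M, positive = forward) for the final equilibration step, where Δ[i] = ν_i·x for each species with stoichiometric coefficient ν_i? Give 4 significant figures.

Q₀ = 3.281 vs Keq = 3.9320e+04 ⇒ Q<K, forward
Step 1:
                  J         E         A
  Initial     3.119     3.996     1.999
  Change     -3.052     3.052     1.526
  Equil     0.06674     7.048     3.525
  solve Keq expr → x = 1.526; check Q = 3.9320e+04
Then remove 0.02625 M of J.
Step 2:
                  J         E         A
  Initial   0.04049     7.048     3.525
  Change    0.02588  -0.02588  -0.01294
  Equil     0.06637     7.022     3.512
  solve Keq expr → x = -0.01294; check Q = 3.9320e+04
Then add 0.9537 M of A.
Step 3:
                  J         E         A
  Initial   0.06637     7.022     4.466
  Change   0.008347 -0.008347 -0.004173
  Equil     0.07472     7.014     4.462
  solve Keq expr → x = -0.004173; check Q = 3.9320e+04

x = -0.004173 M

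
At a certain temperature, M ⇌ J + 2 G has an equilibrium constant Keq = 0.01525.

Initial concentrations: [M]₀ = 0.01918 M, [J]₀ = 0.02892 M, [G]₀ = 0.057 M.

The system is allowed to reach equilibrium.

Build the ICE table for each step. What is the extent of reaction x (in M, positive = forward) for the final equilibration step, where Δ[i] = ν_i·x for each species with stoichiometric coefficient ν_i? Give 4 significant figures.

x = 0.007153 M

Q₀ = 0.004899 vs Keq = 0.01525 ⇒ Q<K, forward
Step 1:
                  M         J         G
  Initial   0.01918   0.02892     0.057
  Change  -0.007153  0.007153   0.01431
  Equil     0.01203   0.03607   0.07131
  solve Keq expr → x = 0.007153; check Q = 0.01525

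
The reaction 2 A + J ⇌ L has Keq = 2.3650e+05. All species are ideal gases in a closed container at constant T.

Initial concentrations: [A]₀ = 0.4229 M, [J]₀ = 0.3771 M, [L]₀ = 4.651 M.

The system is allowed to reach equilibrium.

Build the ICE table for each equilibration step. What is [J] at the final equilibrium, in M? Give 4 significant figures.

[J]_eq = 0.1711 M

Q₀ = 68.96 vs Keq = 2.3650e+05 ⇒ Q<K, forward
Step 1:
                   A          J          L
  I           0.4229     0.3771      4.651
  C          -0.4119     -0.206      0.206
  E          0.01095     0.1711      4.857
  solve Keq expr → x = 0.206; check Q = 2.3650e+05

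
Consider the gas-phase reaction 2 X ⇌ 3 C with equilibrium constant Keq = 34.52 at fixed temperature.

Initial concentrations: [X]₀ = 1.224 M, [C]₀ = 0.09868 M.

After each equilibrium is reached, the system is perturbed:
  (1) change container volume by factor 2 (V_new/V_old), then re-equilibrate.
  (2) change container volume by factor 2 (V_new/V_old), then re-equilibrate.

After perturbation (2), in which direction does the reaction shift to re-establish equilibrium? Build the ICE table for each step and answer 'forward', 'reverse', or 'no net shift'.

Direction: forward

Q₀ = 6.4139e-04 vs Keq = 34.52 ⇒ Q<K, forward
Step 1:
                   X          C
  I            1.224    0.09868
  C          -0.9186      1.378
  E           0.3054      1.477
  solve Keq expr → x = 0.4593; check Q = 34.52
Then change container volume by factor 2 (V_new/V_old).
Step 2:
                   X          C
  I           0.1527     0.7383
  C         -0.03351    0.05027
  E           0.1192     0.7886
  solve Keq expr → x = 0.01676; check Q = 34.52
Then change container volume by factor 2 (V_new/V_old).
Step 3:
                   X          C
  I          0.05959     0.3943
  C         -0.01403    0.02105
  E          0.04556     0.4153
  solve Keq expr → x = 0.007017; check Q = 34.52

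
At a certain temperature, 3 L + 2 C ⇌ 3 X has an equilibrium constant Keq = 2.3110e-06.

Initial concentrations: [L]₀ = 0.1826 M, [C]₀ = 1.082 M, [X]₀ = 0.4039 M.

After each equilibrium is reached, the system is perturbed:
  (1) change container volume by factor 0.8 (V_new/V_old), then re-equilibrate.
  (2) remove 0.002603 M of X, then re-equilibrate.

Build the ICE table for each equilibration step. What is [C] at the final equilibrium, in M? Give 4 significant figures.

Q₀ = 9.244 vs Keq = 2.3110e-06 ⇒ Q>K, reverse
Step 1:
                  L         C         X
  I          0.1826     1.082    0.4039
  C          0.3946    0.2631   -0.3946
  E          0.5772     1.345  0.009299
  solve Keq expr → x = -0.1315; check Q = 2.3110e-06
Then change container volume by factor 0.8 (V_new/V_old).
Step 2:
                  L         C         X
  I          0.7215     1.681   0.01162
  C       -0.001824 -0.001216  0.001824
  E          0.7197      1.68   0.01345
  solve Keq expr → x = 6.0793e-04; check Q = 2.3110e-06
Then remove 0.002603 M of X.
Step 3:
                  L         C         X
  I          0.7197      1.68   0.01084
  C       -0.002546 -0.001698  0.002546
  E          0.7171     1.678   0.01339
  solve Keq expr → x = 8.4880e-04; check Q = 2.3110e-06

[C]_eq = 1.678 M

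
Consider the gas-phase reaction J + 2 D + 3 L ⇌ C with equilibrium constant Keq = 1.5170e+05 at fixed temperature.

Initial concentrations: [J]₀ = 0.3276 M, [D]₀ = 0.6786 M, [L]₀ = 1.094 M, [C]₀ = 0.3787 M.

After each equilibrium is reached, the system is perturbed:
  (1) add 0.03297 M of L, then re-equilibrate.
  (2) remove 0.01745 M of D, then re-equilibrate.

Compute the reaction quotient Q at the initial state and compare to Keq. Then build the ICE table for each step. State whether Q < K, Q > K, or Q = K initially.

Q₀ = 1.917; Q < K (proceeds forward)

Q₀ = 1.917 vs Keq = 1.5170e+05 ⇒ Q<K, forward
Step 1:
                    J           D           L           C
  I            0.3276      0.6786       1.094      0.3787
  C           -0.2893     -0.5787      -0.868      0.2893
  E           0.03825      0.0999       0.226       0.668
  solve Keq expr → x = 0.2893; check Q = 1.5170e+05
Then add 0.03297 M of L.
Step 2:
                    J           D           L           C
  I           0.03825      0.0999      0.2589       0.668
  C         -0.003845    -0.00769    -0.01154    0.003845
  E           0.03441     0.09221      0.2474      0.6719
  solve Keq expr → x = 0.003845; check Q = 1.5170e+05
Then remove 0.01745 M of D.
Step 3:
                    J           D           L           C
  I           0.03441     0.07476      0.2474      0.6719
  C          0.003623    0.007247     0.01087   -0.003623
  E           0.03803     0.08201      0.2583      0.6683
  solve Keq expr → x = -0.003623; check Q = 1.5170e+05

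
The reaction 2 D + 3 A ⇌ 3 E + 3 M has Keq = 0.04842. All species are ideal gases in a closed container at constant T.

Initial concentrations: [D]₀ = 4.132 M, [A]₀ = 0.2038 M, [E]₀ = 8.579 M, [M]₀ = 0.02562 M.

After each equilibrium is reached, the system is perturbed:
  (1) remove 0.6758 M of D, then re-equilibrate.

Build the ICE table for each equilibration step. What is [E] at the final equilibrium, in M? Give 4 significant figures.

[E]_eq = 8.574 M

Q₀ = 0.07347 vs Keq = 0.04842 ⇒ Q>K, reverse
Step 1:
                  D         A         E         M
  I           4.132    0.2038     8.579   0.02562
  C        0.001989  0.002983 -0.002983 -0.002983
  E           4.134    0.2068     8.576   0.02264
  solve Keq expr → x = -9.9436e-04; check Q = 0.04842
Then remove 0.6758 M of D.
Step 2:
                  D         A         E         M
  I           3.458    0.2068     8.576   0.02264
  C        0.001536  0.002304 -0.002304 -0.002304
  E            3.46    0.2091     8.574   0.02033
  solve Keq expr → x = -7.6808e-04; check Q = 0.04842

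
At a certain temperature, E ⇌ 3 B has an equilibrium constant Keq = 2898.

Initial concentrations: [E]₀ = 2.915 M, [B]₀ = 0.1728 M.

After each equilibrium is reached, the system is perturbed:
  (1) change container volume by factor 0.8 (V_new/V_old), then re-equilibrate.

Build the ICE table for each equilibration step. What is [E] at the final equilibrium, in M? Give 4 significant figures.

Q₀ = 0.00177 vs Keq = 2898 ⇒ Q<K, forward
Step 1:
                  E         B
  Initial     2.915    0.1728
  Change     -2.716     8.149
  Equil      0.1988     8.321
  solve Keq expr → x = 2.716; check Q = 2898
Then change container volume by factor 0.8 (V_new/V_old).
Step 2:
                  E         B
  Initial    0.2485      10.4
  Change     0.1054   -0.3163
  Equil       0.354     10.09
  solve Keq expr → x = -0.1054; check Q = 2898

[E]_eq = 0.354 M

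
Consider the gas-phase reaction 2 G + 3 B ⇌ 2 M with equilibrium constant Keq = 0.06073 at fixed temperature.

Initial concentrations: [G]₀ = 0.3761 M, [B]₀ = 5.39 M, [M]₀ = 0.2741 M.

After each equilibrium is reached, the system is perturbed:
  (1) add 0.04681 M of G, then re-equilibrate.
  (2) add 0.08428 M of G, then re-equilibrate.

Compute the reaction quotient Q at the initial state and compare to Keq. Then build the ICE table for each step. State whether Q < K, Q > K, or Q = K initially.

Q₀ = 0.003392; Q < K (proceeds forward)

Q₀ = 0.003392 vs Keq = 0.06073 ⇒ Q<K, forward
Step 1:
                    G           B           M
  Initial      0.3761        5.39      0.2741
  Change       -0.206      -0.309       0.206
  Equil        0.1701       5.081      0.4801
  solve Keq expr → x = 0.103; check Q = 0.06073
Then add 0.04681 M of G.
Step 2:
                    G           B           M
  Initial      0.2169       5.081      0.4801
  Change      -0.0326    -0.04891      0.0326
  Equil        0.1843       5.032      0.5127
  solve Keq expr → x = 0.0163; check Q = 0.06073
Then add 0.08428 M of G.
Step 3:
                    G           B           M
  Initial      0.2686       5.032      0.5127
  Change     -0.05799    -0.08699     0.05799
  Equil        0.2106       4.945      0.5707
  solve Keq expr → x = 0.029; check Q = 0.06073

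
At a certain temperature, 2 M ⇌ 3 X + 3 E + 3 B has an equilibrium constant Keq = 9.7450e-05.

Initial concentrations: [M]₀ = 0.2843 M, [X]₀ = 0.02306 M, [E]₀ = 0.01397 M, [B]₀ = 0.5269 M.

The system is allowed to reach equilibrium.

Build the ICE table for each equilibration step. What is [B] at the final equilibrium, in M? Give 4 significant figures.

[B]_eq = 0.6613 M

Q₀ = 6.0506e-11 vs Keq = 9.7450e-05 ⇒ Q<K, forward
Step 1:
                  M         X         E         B
  Initial    0.2843   0.02306   0.01397    0.5269
  Change   -0.08962    0.1344    0.1344    0.1344
  Equil      0.1947    0.1575    0.1484    0.6613
  solve Keq expr → x = 0.04481; check Q = 9.7450e-05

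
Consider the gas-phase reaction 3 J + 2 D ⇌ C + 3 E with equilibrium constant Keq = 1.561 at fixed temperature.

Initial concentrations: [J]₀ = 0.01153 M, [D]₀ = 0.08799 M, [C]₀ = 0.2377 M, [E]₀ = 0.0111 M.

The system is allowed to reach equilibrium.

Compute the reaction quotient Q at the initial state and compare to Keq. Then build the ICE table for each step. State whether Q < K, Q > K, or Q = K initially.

Q₀ = 27.39; Q > K (proceeds reverse)

Q₀ = 27.39 vs Keq = 1.561 ⇒ Q>K, reverse
Step 1:
                   J          D          C          E
  I          0.01153    0.08799     0.2377     0.0111
  C         0.004864   0.003243  -0.001621  -0.004864
  E          0.01639    0.09123     0.2361   0.006236
  solve Keq expr → x = -0.001621; check Q = 1.561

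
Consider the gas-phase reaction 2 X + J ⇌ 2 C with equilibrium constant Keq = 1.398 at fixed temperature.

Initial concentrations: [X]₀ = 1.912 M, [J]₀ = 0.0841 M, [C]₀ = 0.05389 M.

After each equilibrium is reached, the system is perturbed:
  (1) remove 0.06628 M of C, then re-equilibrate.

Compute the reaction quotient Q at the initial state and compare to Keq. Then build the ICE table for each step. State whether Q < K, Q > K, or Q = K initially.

Q₀ = 0.009446 vs Keq = 1.398 ⇒ Q<K, forward
Step 1:
                   X          J          C
  init         1.912     0.0841    0.05389
  Δ          -0.1492    -0.0746     0.1492
  eq           1.763   0.009495     0.2031
  solve Keq expr → x = 0.0746; check Q = 1.398
Then remove 0.06628 M of C.
Step 2:
                   X          J          C
  init         1.763   0.009495     0.1368
  Δ        -0.009088  -0.004544   0.009088
  eq           1.754   0.004951     0.1459
  solve Keq expr → x = 0.004544; check Q = 1.398

Q₀ = 0.009446; Q < K (proceeds forward)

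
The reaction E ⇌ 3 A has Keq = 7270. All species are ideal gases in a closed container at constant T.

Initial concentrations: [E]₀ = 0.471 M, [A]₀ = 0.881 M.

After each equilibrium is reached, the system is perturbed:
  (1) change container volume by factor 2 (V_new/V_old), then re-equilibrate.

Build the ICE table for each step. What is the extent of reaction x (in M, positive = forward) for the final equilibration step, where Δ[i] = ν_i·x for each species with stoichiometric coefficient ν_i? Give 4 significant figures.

Q₀ = 1.452 vs Keq = 7270 ⇒ Q<K, forward
Step 1:
                  E         A
  init        0.471     0.881
  Δ         -0.4694     1.408
  eq        0.00165     2.289
  solve Keq expr → x = 0.4694; check Q = 7270
Then change container volume by factor 2 (V_new/V_old).
Step 2:
                  E         A
  init    8.2490e-04     1.145
  Δ       -6.1767e-04  0.001853
  eq      2.0723e-04     1.146
  solve Keq expr → x = 6.1767e-04; check Q = 7270

x = 6.1767e-04 M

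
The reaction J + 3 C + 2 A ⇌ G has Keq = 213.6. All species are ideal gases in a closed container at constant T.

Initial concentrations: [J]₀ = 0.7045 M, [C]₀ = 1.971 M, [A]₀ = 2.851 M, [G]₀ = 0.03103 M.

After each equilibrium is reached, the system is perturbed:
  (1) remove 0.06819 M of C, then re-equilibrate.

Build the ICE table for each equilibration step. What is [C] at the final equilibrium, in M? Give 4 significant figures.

Q₀ = 7.0770e-04 vs Keq = 213.6 ⇒ Q<K, forward
Step 1:
                   J          C          A          G
  init        0.7045      1.971      2.851    0.03103
  Δ           -0.588     -1.764     -1.176      0.588
  eq          0.1165      0.207      1.675      0.619
  solve Keq expr → x = 0.588; check Q = 213.6
Then remove 0.06819 M of C.
Step 2:
                   J          C          A          G
  init        0.1165     0.1388      1.675      0.619
  Δ          0.01795    0.05386    0.03591   -0.01795
  eq          0.1344     0.1927      1.711     0.6011
  solve Keq expr → x = -0.01795; check Q = 213.6

[C]_eq = 0.1927 M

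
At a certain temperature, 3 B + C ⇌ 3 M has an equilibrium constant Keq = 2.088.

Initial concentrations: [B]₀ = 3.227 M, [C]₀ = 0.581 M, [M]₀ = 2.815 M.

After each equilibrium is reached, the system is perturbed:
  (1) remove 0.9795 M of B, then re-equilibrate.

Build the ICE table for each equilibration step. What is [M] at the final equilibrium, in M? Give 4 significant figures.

[M]_eq = 2.651 M

Q₀ = 1.143 vs Keq = 2.088 ⇒ Q<K, forward
Step 1:
                  B         C         M
  Initial     3.227     0.581     2.815
  Change    -0.2315  -0.07717    0.2315
  Equil       2.995    0.5038     3.047
  solve Keq expr → x = 0.07717; check Q = 2.088
Then remove 0.9795 M of B.
Step 2:
                  B         C         M
  Initial     2.016    0.5038     3.047
  Change     0.3958    0.1319   -0.3958
  Equil       2.412    0.6358     2.651
  solve Keq expr → x = -0.1319; check Q = 2.088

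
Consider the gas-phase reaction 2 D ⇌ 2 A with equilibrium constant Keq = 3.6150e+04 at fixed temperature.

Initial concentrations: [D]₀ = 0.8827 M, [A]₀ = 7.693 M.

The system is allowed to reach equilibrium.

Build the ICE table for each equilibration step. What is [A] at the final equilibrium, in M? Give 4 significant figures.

[A]_eq = 8.531 M

Q₀ = 75.96 vs Keq = 3.6150e+04 ⇒ Q<K, forward
Step 1:
                   D          A
  I           0.8827      7.693
  C          -0.8378     0.8378
  E          0.04487      8.531
  solve Keq expr → x = 0.4189; check Q = 3.6150e+04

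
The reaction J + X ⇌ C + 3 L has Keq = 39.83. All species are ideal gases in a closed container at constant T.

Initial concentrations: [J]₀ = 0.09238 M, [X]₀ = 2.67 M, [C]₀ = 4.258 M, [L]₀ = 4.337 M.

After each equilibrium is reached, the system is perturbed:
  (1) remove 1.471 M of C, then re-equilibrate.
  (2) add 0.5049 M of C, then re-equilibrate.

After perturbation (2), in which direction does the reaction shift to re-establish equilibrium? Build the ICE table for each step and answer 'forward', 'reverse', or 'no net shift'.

Q₀ = 1408 vs Keq = 39.83 ⇒ Q>K, reverse
Step 1:
                   J          X          C          L
  Initial    0.09238       2.67      4.258      4.337
  Change      0.5252     0.5252    -0.5252     -1.576
  Equil       0.6176      3.195      3.733      2.761
  solve Keq expr → x = -0.5252; check Q = 39.83
Then remove 1.471 M of C.
Step 2:
                   J          X          C          L
  Initial     0.6176      3.195      2.262      2.761
  Change    -0.08929   -0.08929    0.08929     0.2679
  Equil       0.5283      3.106      2.351      3.029
  solve Keq expr → x = 0.08929; check Q = 39.83
Then add 0.5049 M of C.
Step 3:
                   J          X          C          L
  Initial     0.5283      3.106      2.856      3.029
  Change     0.03519    0.03519   -0.03519    -0.1056
  Equil       0.5635      3.141      2.821      2.924
  solve Keq expr → x = -0.03519; check Q = 39.83

Direction: reverse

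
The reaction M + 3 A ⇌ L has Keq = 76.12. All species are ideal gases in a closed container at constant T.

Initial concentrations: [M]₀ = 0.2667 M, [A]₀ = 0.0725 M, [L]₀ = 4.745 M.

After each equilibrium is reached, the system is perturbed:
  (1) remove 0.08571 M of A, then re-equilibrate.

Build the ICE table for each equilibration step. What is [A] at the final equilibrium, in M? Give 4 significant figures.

[A]_eq = 0.5139 M

Q₀ = 4.6687e+04 vs Keq = 76.12 ⇒ Q>K, reverse
Step 1:
                  M         A         L
  I          0.2667    0.0725     4.745
  C          0.1508    0.4523   -0.1508
  E          0.4175    0.5248     4.594
  solve Keq expr → x = -0.1508; check Q = 76.12
Then remove 0.08571 M of A.
Step 2:
                  M         A         L
  I          0.4175    0.4391     4.594
  C         0.02491   0.07474  -0.02491
  E          0.4424    0.5139     4.569
  solve Keq expr → x = -0.02491; check Q = 76.12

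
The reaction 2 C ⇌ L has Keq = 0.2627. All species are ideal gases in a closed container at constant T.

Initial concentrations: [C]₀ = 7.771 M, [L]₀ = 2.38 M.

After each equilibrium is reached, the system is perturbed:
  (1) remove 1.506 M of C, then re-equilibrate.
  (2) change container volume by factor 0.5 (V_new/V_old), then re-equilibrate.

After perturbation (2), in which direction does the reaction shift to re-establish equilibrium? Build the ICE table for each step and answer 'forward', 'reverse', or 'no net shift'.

Q₀ = 0.03941 vs Keq = 0.2627 ⇒ Q<K, forward
Step 1:
                  C         L
  I           7.771      2.38
  C          -3.747     1.874
  E           4.024     4.254
  solve Keq expr → x = 1.874; check Q = 0.2627
Then remove 1.506 M of C.
Step 2:
                  C         L
  I           2.518     4.254
  C           1.209   -0.6045
  E           3.727     3.649
  solve Keq expr → x = -0.6045; check Q = 0.2627
Then change container volume by factor 0.5 (V_new/V_old).
Step 3:
                  C         L
  I           7.454     7.298
  C          -1.858    0.9289
  E           5.596     8.227
  solve Keq expr → x = 0.9289; check Q = 0.2627

Direction: forward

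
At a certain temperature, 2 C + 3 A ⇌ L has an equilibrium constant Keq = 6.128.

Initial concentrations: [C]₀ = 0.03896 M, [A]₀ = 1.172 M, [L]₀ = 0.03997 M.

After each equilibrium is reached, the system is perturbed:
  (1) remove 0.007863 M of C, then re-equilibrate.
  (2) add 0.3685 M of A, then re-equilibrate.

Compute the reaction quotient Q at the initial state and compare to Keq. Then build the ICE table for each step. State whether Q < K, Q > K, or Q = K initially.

Q₀ = 16.36 vs Keq = 6.128 ⇒ Q>K, reverse
Step 1:
                   C          A          L
  I          0.03896      1.172    0.03997
  C          0.01617    0.02426  -0.008085
  E          0.05513      1.196    0.03188
  solve Keq expr → x = -0.008085; check Q = 6.128
Then remove 0.007863 M of C.
Step 2:
                   C          A          L
  I          0.04727      1.196    0.03188
  C         0.005106   0.007659  -0.002553
  E          0.05237      1.204    0.02933
  solve Keq expr → x = -0.002553; check Q = 6.128
Then add 0.3685 M of A.
Step 3:
                   C          A          L
  I          0.05237      1.572    0.02933
  C         -0.01289   -0.01934   0.006447
  E          0.03948      1.553    0.03578
  solve Keq expr → x = 0.006447; check Q = 6.128

Q₀ = 16.36; Q > K (proceeds reverse)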